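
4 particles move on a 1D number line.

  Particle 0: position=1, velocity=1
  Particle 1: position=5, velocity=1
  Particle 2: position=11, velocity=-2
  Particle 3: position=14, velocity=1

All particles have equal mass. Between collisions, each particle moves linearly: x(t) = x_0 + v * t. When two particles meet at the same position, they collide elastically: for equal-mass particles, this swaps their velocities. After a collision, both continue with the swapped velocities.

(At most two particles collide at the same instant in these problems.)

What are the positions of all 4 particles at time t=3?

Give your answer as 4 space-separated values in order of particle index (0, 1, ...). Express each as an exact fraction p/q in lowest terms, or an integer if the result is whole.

Answer: 4 5 8 17

Derivation:
Collision at t=2: particles 1 and 2 swap velocities; positions: p0=3 p1=7 p2=7 p3=16; velocities now: v0=1 v1=-2 v2=1 v3=1
Advance to t=3 (no further collisions before then); velocities: v0=1 v1=-2 v2=1 v3=1; positions = 4 5 8 17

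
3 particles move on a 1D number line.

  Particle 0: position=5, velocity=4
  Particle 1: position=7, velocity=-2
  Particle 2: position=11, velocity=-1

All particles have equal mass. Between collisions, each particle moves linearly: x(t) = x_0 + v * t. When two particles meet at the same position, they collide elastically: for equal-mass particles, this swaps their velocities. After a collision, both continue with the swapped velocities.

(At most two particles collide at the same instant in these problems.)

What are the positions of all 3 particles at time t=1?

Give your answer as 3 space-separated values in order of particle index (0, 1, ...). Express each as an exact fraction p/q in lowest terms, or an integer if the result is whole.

Answer: 5 9 10

Derivation:
Collision at t=1/3: particles 0 and 1 swap velocities; positions: p0=19/3 p1=19/3 p2=32/3; velocities now: v0=-2 v1=4 v2=-1
Advance to t=1 (no further collisions before then); velocities: v0=-2 v1=4 v2=-1; positions = 5 9 10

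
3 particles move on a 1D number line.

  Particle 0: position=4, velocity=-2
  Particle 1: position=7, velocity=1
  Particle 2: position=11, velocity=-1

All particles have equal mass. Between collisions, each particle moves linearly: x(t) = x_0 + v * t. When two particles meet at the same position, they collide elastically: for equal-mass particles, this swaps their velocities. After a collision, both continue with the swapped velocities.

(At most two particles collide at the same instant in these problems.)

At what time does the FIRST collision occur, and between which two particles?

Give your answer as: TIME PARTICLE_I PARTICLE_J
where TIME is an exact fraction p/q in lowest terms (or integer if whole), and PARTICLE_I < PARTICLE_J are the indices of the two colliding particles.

Answer: 2 1 2

Derivation:
Pair (0,1): pos 4,7 vel -2,1 -> not approaching (rel speed -3 <= 0)
Pair (1,2): pos 7,11 vel 1,-1 -> gap=4, closing at 2/unit, collide at t=2
Earliest collision: t=2 between 1 and 2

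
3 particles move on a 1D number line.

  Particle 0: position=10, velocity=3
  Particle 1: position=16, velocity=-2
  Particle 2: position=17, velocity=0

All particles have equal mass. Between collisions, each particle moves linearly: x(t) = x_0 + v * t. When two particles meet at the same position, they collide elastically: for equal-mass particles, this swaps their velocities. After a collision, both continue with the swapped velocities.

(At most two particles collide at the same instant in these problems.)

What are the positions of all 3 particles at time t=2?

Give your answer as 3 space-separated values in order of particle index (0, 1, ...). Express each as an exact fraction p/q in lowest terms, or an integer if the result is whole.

Collision at t=6/5: particles 0 and 1 swap velocities; positions: p0=68/5 p1=68/5 p2=17; velocities now: v0=-2 v1=3 v2=0
Advance to t=2 (no further collisions before then); velocities: v0=-2 v1=3 v2=0; positions = 12 16 17

Answer: 12 16 17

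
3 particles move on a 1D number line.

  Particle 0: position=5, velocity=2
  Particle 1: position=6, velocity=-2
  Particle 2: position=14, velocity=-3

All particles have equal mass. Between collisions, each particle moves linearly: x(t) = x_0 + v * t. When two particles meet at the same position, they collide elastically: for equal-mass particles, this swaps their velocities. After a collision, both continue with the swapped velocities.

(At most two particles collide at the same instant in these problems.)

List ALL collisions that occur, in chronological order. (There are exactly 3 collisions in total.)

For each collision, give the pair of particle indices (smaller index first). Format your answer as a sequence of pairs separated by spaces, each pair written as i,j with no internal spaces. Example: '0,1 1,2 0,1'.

Answer: 0,1 1,2 0,1

Derivation:
Collision at t=1/4: particles 0 and 1 swap velocities; positions: p0=11/2 p1=11/2 p2=53/4; velocities now: v0=-2 v1=2 v2=-3
Collision at t=9/5: particles 1 and 2 swap velocities; positions: p0=12/5 p1=43/5 p2=43/5; velocities now: v0=-2 v1=-3 v2=2
Collision at t=8: particles 0 and 1 swap velocities; positions: p0=-10 p1=-10 p2=21; velocities now: v0=-3 v1=-2 v2=2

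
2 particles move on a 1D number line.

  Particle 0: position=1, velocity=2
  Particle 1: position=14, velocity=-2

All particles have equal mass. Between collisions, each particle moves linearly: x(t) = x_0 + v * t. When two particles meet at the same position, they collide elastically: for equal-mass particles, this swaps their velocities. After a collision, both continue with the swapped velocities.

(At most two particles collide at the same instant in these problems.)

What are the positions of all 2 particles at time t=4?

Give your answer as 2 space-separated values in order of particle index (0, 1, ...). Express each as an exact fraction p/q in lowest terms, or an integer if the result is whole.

Answer: 6 9

Derivation:
Collision at t=13/4: particles 0 and 1 swap velocities; positions: p0=15/2 p1=15/2; velocities now: v0=-2 v1=2
Advance to t=4 (no further collisions before then); velocities: v0=-2 v1=2; positions = 6 9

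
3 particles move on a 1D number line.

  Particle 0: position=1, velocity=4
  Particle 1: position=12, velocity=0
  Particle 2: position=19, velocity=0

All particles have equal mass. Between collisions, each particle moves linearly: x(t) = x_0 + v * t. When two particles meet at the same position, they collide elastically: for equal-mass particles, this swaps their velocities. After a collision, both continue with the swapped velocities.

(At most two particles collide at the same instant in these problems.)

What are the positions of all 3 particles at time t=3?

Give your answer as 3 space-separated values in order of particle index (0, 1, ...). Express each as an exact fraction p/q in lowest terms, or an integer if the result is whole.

Collision at t=11/4: particles 0 and 1 swap velocities; positions: p0=12 p1=12 p2=19; velocities now: v0=0 v1=4 v2=0
Advance to t=3 (no further collisions before then); velocities: v0=0 v1=4 v2=0; positions = 12 13 19

Answer: 12 13 19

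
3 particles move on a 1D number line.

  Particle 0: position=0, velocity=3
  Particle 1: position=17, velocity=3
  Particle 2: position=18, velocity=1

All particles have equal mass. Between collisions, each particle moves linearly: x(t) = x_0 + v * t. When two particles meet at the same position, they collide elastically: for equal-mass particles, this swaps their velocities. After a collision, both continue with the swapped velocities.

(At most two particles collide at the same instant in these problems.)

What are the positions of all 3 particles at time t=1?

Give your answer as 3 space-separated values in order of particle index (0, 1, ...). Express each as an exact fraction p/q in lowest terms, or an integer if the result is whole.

Collision at t=1/2: particles 1 and 2 swap velocities; positions: p0=3/2 p1=37/2 p2=37/2; velocities now: v0=3 v1=1 v2=3
Advance to t=1 (no further collisions before then); velocities: v0=3 v1=1 v2=3; positions = 3 19 20

Answer: 3 19 20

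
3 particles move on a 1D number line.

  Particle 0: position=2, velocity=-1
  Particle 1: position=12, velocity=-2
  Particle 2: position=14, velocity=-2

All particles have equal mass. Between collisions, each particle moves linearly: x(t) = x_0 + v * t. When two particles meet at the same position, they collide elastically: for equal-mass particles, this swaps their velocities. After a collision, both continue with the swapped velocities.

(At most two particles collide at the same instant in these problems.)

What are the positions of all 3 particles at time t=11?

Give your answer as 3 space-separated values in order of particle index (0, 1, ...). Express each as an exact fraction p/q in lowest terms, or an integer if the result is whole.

Answer: -10 -9 -8

Derivation:
Collision at t=10: particles 0 and 1 swap velocities; positions: p0=-8 p1=-8 p2=-6; velocities now: v0=-2 v1=-1 v2=-2
Advance to t=11 (no further collisions before then); velocities: v0=-2 v1=-1 v2=-2; positions = -10 -9 -8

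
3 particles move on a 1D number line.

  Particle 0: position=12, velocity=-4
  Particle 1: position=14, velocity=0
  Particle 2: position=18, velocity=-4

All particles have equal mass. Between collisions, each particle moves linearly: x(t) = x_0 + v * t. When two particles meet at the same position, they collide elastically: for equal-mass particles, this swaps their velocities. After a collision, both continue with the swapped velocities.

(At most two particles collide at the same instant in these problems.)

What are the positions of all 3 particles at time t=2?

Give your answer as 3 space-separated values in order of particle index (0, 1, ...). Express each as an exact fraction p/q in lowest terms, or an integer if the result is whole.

Answer: 4 10 14

Derivation:
Collision at t=1: particles 1 and 2 swap velocities; positions: p0=8 p1=14 p2=14; velocities now: v0=-4 v1=-4 v2=0
Advance to t=2 (no further collisions before then); velocities: v0=-4 v1=-4 v2=0; positions = 4 10 14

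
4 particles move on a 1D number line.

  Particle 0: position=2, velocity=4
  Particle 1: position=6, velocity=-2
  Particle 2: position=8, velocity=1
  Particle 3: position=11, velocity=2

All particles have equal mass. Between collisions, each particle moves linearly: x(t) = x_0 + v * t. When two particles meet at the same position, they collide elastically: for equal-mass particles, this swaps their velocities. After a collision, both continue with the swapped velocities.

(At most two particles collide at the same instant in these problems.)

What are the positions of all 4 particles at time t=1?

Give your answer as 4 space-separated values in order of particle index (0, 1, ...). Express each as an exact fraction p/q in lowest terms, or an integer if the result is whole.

Answer: 4 6 9 13

Derivation:
Collision at t=2/3: particles 0 and 1 swap velocities; positions: p0=14/3 p1=14/3 p2=26/3 p3=37/3; velocities now: v0=-2 v1=4 v2=1 v3=2
Advance to t=1 (no further collisions before then); velocities: v0=-2 v1=4 v2=1 v3=2; positions = 4 6 9 13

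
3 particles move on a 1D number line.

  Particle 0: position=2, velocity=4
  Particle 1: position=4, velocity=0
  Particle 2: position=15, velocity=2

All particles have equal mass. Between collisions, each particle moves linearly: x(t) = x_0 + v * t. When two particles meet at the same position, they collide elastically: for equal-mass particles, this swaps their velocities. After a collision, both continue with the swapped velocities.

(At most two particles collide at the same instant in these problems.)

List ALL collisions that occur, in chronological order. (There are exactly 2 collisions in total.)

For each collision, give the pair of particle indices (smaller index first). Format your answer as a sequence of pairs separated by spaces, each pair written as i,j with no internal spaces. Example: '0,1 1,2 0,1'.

Answer: 0,1 1,2

Derivation:
Collision at t=1/2: particles 0 and 1 swap velocities; positions: p0=4 p1=4 p2=16; velocities now: v0=0 v1=4 v2=2
Collision at t=13/2: particles 1 and 2 swap velocities; positions: p0=4 p1=28 p2=28; velocities now: v0=0 v1=2 v2=4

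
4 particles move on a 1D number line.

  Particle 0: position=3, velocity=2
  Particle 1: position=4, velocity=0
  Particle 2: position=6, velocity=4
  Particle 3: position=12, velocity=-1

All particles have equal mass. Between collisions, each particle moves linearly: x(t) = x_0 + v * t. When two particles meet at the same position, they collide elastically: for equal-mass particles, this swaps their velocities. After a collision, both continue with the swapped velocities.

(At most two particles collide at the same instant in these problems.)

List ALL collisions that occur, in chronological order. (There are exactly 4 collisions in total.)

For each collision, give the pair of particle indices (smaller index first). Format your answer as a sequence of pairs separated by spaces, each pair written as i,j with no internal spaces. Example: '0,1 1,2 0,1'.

Answer: 0,1 2,3 1,2 0,1

Derivation:
Collision at t=1/2: particles 0 and 1 swap velocities; positions: p0=4 p1=4 p2=8 p3=23/2; velocities now: v0=0 v1=2 v2=4 v3=-1
Collision at t=6/5: particles 2 and 3 swap velocities; positions: p0=4 p1=27/5 p2=54/5 p3=54/5; velocities now: v0=0 v1=2 v2=-1 v3=4
Collision at t=3: particles 1 and 2 swap velocities; positions: p0=4 p1=9 p2=9 p3=18; velocities now: v0=0 v1=-1 v2=2 v3=4
Collision at t=8: particles 0 and 1 swap velocities; positions: p0=4 p1=4 p2=19 p3=38; velocities now: v0=-1 v1=0 v2=2 v3=4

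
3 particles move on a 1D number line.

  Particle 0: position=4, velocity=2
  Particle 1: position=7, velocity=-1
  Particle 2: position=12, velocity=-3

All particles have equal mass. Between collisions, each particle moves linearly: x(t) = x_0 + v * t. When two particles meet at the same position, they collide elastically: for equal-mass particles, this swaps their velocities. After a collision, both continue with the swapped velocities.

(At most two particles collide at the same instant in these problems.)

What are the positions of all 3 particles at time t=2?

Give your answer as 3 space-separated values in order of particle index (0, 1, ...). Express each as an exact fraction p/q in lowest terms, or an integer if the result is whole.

Answer: 5 6 8

Derivation:
Collision at t=1: particles 0 and 1 swap velocities; positions: p0=6 p1=6 p2=9; velocities now: v0=-1 v1=2 v2=-3
Collision at t=8/5: particles 1 and 2 swap velocities; positions: p0=27/5 p1=36/5 p2=36/5; velocities now: v0=-1 v1=-3 v2=2
Advance to t=2 (no further collisions before then); velocities: v0=-1 v1=-3 v2=2; positions = 5 6 8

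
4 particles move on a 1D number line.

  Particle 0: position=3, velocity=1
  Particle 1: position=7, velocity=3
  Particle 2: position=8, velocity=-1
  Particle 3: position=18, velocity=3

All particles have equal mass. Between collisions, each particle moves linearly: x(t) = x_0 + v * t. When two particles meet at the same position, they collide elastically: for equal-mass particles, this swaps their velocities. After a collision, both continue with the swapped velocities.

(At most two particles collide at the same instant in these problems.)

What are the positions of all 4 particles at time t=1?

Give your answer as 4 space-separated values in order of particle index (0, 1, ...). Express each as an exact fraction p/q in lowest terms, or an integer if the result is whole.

Collision at t=1/4: particles 1 and 2 swap velocities; positions: p0=13/4 p1=31/4 p2=31/4 p3=75/4; velocities now: v0=1 v1=-1 v2=3 v3=3
Advance to t=1 (no further collisions before then); velocities: v0=1 v1=-1 v2=3 v3=3; positions = 4 7 10 21

Answer: 4 7 10 21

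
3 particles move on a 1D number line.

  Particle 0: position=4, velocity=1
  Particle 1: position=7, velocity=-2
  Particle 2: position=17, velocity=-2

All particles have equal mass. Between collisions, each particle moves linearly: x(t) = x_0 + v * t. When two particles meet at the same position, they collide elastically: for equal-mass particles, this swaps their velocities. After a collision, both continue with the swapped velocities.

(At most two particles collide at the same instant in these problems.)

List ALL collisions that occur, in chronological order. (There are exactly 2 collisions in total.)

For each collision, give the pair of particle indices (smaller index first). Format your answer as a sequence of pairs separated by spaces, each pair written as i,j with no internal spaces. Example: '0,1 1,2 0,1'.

Collision at t=1: particles 0 and 1 swap velocities; positions: p0=5 p1=5 p2=15; velocities now: v0=-2 v1=1 v2=-2
Collision at t=13/3: particles 1 and 2 swap velocities; positions: p0=-5/3 p1=25/3 p2=25/3; velocities now: v0=-2 v1=-2 v2=1

Answer: 0,1 1,2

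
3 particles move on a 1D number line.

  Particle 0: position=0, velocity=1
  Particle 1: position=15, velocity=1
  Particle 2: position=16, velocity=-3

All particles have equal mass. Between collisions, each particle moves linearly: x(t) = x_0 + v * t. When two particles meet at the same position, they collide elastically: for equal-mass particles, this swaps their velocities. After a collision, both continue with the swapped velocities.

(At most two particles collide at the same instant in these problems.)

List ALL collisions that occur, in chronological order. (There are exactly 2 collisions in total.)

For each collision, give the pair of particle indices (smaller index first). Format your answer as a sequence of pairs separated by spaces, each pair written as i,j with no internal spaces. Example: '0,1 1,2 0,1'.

Answer: 1,2 0,1

Derivation:
Collision at t=1/4: particles 1 and 2 swap velocities; positions: p0=1/4 p1=61/4 p2=61/4; velocities now: v0=1 v1=-3 v2=1
Collision at t=4: particles 0 and 1 swap velocities; positions: p0=4 p1=4 p2=19; velocities now: v0=-3 v1=1 v2=1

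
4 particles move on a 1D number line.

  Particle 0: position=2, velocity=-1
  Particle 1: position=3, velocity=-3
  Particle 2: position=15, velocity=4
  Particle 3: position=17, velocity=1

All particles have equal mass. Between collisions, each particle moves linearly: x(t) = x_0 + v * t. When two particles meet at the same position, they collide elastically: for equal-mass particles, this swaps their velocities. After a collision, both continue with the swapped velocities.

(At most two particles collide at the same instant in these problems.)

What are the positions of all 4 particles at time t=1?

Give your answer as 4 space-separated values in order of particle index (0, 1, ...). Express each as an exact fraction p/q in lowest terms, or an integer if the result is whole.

Collision at t=1/2: particles 0 and 1 swap velocities; positions: p0=3/2 p1=3/2 p2=17 p3=35/2; velocities now: v0=-3 v1=-1 v2=4 v3=1
Collision at t=2/3: particles 2 and 3 swap velocities; positions: p0=1 p1=4/3 p2=53/3 p3=53/3; velocities now: v0=-3 v1=-1 v2=1 v3=4
Advance to t=1 (no further collisions before then); velocities: v0=-3 v1=-1 v2=1 v3=4; positions = 0 1 18 19

Answer: 0 1 18 19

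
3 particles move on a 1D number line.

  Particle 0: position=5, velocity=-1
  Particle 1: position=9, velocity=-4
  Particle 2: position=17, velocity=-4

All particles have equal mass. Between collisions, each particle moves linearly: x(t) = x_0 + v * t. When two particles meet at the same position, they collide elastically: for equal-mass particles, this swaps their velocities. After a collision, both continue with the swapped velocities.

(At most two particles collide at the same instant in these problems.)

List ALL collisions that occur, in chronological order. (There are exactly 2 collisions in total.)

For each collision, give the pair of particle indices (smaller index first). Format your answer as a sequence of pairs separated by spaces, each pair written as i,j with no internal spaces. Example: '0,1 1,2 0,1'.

Answer: 0,1 1,2

Derivation:
Collision at t=4/3: particles 0 and 1 swap velocities; positions: p0=11/3 p1=11/3 p2=35/3; velocities now: v0=-4 v1=-1 v2=-4
Collision at t=4: particles 1 and 2 swap velocities; positions: p0=-7 p1=1 p2=1; velocities now: v0=-4 v1=-4 v2=-1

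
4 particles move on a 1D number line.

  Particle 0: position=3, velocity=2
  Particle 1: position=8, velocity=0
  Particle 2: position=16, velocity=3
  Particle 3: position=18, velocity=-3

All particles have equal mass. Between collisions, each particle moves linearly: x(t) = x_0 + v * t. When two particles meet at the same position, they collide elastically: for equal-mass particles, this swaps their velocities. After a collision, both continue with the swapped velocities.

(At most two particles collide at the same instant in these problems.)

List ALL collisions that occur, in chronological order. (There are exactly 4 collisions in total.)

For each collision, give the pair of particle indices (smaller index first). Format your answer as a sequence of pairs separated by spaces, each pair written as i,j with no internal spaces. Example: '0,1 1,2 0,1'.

Collision at t=1/3: particles 2 and 3 swap velocities; positions: p0=11/3 p1=8 p2=17 p3=17; velocities now: v0=2 v1=0 v2=-3 v3=3
Collision at t=5/2: particles 0 and 1 swap velocities; positions: p0=8 p1=8 p2=21/2 p3=47/2; velocities now: v0=0 v1=2 v2=-3 v3=3
Collision at t=3: particles 1 and 2 swap velocities; positions: p0=8 p1=9 p2=9 p3=25; velocities now: v0=0 v1=-3 v2=2 v3=3
Collision at t=10/3: particles 0 and 1 swap velocities; positions: p0=8 p1=8 p2=29/3 p3=26; velocities now: v0=-3 v1=0 v2=2 v3=3

Answer: 2,3 0,1 1,2 0,1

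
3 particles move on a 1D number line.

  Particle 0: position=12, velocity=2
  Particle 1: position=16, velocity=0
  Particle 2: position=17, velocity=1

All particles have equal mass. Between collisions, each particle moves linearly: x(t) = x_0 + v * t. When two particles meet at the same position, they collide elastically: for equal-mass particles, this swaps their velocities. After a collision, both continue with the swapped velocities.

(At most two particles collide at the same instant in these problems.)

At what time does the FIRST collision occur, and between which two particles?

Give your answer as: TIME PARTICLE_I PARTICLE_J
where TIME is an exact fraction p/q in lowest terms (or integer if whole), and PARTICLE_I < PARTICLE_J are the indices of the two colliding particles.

Answer: 2 0 1

Derivation:
Pair (0,1): pos 12,16 vel 2,0 -> gap=4, closing at 2/unit, collide at t=2
Pair (1,2): pos 16,17 vel 0,1 -> not approaching (rel speed -1 <= 0)
Earliest collision: t=2 between 0 and 1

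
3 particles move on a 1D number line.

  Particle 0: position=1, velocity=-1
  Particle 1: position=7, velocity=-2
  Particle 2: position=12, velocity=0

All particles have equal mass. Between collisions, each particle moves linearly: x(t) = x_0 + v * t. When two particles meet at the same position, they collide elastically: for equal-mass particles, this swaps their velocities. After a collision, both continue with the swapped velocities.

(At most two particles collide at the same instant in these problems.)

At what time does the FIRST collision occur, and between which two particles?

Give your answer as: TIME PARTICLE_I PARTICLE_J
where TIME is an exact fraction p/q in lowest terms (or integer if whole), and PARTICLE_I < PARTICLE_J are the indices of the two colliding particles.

Pair (0,1): pos 1,7 vel -1,-2 -> gap=6, closing at 1/unit, collide at t=6
Pair (1,2): pos 7,12 vel -2,0 -> not approaching (rel speed -2 <= 0)
Earliest collision: t=6 between 0 and 1

Answer: 6 0 1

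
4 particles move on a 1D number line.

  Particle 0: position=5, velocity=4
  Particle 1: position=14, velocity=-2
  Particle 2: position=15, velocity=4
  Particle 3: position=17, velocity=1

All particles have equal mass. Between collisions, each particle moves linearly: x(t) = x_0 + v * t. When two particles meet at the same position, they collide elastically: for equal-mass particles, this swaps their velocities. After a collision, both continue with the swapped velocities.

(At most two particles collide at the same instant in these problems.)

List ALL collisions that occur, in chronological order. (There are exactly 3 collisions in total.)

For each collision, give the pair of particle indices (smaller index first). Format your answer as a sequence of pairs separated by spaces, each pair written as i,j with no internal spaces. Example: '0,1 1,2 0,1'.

Collision at t=2/3: particles 2 and 3 swap velocities; positions: p0=23/3 p1=38/3 p2=53/3 p3=53/3; velocities now: v0=4 v1=-2 v2=1 v3=4
Collision at t=3/2: particles 0 and 1 swap velocities; positions: p0=11 p1=11 p2=37/2 p3=21; velocities now: v0=-2 v1=4 v2=1 v3=4
Collision at t=4: particles 1 and 2 swap velocities; positions: p0=6 p1=21 p2=21 p3=31; velocities now: v0=-2 v1=1 v2=4 v3=4

Answer: 2,3 0,1 1,2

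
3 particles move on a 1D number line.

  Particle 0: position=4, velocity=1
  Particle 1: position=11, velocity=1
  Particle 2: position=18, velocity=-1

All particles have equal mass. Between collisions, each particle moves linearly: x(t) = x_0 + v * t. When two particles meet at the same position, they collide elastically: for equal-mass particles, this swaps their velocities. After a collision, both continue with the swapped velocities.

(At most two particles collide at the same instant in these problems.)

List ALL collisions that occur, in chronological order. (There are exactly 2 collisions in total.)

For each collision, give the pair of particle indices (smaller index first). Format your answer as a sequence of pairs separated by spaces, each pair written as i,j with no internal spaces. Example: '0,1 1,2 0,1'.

Collision at t=7/2: particles 1 and 2 swap velocities; positions: p0=15/2 p1=29/2 p2=29/2; velocities now: v0=1 v1=-1 v2=1
Collision at t=7: particles 0 and 1 swap velocities; positions: p0=11 p1=11 p2=18; velocities now: v0=-1 v1=1 v2=1

Answer: 1,2 0,1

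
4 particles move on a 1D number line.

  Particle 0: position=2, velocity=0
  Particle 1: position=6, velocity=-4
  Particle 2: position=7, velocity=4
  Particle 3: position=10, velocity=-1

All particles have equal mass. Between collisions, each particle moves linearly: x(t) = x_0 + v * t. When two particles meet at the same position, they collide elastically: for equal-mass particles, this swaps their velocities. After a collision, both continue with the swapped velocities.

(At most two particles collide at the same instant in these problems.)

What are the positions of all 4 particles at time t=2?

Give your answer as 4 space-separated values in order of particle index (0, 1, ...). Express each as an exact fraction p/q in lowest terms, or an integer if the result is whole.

Answer: -2 2 8 15

Derivation:
Collision at t=3/5: particles 2 and 3 swap velocities; positions: p0=2 p1=18/5 p2=47/5 p3=47/5; velocities now: v0=0 v1=-4 v2=-1 v3=4
Collision at t=1: particles 0 and 1 swap velocities; positions: p0=2 p1=2 p2=9 p3=11; velocities now: v0=-4 v1=0 v2=-1 v3=4
Advance to t=2 (no further collisions before then); velocities: v0=-4 v1=0 v2=-1 v3=4; positions = -2 2 8 15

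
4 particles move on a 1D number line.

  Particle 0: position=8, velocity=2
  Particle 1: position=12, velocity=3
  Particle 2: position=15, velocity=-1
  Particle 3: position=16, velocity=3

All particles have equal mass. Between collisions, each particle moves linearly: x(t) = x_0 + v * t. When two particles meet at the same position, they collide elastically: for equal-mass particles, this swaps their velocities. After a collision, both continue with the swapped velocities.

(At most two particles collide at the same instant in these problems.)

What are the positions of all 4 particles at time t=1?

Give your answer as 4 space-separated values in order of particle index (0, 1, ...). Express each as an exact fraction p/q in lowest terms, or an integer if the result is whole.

Answer: 10 14 15 19

Derivation:
Collision at t=3/4: particles 1 and 2 swap velocities; positions: p0=19/2 p1=57/4 p2=57/4 p3=73/4; velocities now: v0=2 v1=-1 v2=3 v3=3
Advance to t=1 (no further collisions before then); velocities: v0=2 v1=-1 v2=3 v3=3; positions = 10 14 15 19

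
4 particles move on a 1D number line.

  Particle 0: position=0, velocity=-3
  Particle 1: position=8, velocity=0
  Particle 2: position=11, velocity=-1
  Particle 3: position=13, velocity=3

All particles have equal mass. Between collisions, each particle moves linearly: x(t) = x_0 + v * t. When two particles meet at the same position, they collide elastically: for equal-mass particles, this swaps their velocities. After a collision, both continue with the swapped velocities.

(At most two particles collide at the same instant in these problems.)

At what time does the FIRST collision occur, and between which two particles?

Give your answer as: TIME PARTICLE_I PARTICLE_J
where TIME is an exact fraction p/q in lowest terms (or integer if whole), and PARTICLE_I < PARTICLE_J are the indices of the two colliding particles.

Pair (0,1): pos 0,8 vel -3,0 -> not approaching (rel speed -3 <= 0)
Pair (1,2): pos 8,11 vel 0,-1 -> gap=3, closing at 1/unit, collide at t=3
Pair (2,3): pos 11,13 vel -1,3 -> not approaching (rel speed -4 <= 0)
Earliest collision: t=3 between 1 and 2

Answer: 3 1 2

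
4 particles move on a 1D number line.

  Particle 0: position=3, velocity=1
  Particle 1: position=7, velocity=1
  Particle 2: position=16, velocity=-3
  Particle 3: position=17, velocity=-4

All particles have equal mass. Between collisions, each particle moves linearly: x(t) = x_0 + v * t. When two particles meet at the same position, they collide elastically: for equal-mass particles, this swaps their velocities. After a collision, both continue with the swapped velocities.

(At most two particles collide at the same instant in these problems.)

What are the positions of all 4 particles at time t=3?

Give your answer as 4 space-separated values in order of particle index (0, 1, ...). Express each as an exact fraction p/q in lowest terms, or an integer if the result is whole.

Answer: 5 6 7 10

Derivation:
Collision at t=1: particles 2 and 3 swap velocities; positions: p0=4 p1=8 p2=13 p3=13; velocities now: v0=1 v1=1 v2=-4 v3=-3
Collision at t=2: particles 1 and 2 swap velocities; positions: p0=5 p1=9 p2=9 p3=10; velocities now: v0=1 v1=-4 v2=1 v3=-3
Collision at t=9/4: particles 2 and 3 swap velocities; positions: p0=21/4 p1=8 p2=37/4 p3=37/4; velocities now: v0=1 v1=-4 v2=-3 v3=1
Collision at t=14/5: particles 0 and 1 swap velocities; positions: p0=29/5 p1=29/5 p2=38/5 p3=49/5; velocities now: v0=-4 v1=1 v2=-3 v3=1
Advance to t=3 (no further collisions before then); velocities: v0=-4 v1=1 v2=-3 v3=1; positions = 5 6 7 10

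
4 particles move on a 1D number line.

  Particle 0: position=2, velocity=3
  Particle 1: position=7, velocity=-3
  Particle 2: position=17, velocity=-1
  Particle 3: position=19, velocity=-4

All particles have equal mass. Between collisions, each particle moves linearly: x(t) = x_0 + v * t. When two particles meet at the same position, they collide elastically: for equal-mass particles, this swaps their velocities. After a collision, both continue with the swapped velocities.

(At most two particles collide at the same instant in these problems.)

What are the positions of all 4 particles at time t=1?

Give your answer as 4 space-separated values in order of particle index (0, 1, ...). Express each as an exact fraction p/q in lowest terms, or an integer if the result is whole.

Answer: 4 5 15 16

Derivation:
Collision at t=2/3: particles 2 and 3 swap velocities; positions: p0=4 p1=5 p2=49/3 p3=49/3; velocities now: v0=3 v1=-3 v2=-4 v3=-1
Collision at t=5/6: particles 0 and 1 swap velocities; positions: p0=9/2 p1=9/2 p2=47/3 p3=97/6; velocities now: v0=-3 v1=3 v2=-4 v3=-1
Advance to t=1 (no further collisions before then); velocities: v0=-3 v1=3 v2=-4 v3=-1; positions = 4 5 15 16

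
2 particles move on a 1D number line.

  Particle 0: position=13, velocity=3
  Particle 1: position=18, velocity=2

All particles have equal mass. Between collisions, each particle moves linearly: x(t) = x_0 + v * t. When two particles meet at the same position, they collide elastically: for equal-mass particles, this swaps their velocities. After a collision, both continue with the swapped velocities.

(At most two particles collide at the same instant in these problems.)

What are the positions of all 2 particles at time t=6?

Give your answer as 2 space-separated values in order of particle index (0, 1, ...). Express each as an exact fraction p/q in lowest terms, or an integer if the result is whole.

Answer: 30 31

Derivation:
Collision at t=5: particles 0 and 1 swap velocities; positions: p0=28 p1=28; velocities now: v0=2 v1=3
Advance to t=6 (no further collisions before then); velocities: v0=2 v1=3; positions = 30 31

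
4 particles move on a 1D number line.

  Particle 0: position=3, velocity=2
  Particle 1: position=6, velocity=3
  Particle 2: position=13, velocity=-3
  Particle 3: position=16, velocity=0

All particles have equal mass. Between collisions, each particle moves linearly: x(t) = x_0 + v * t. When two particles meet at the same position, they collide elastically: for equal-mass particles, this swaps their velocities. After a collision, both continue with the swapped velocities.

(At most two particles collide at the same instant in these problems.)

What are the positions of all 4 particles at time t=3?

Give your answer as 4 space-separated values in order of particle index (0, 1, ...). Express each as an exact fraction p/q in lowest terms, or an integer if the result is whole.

Answer: 4 9 15 16

Derivation:
Collision at t=7/6: particles 1 and 2 swap velocities; positions: p0=16/3 p1=19/2 p2=19/2 p3=16; velocities now: v0=2 v1=-3 v2=3 v3=0
Collision at t=2: particles 0 and 1 swap velocities; positions: p0=7 p1=7 p2=12 p3=16; velocities now: v0=-3 v1=2 v2=3 v3=0
Advance to t=3 (no further collisions before then); velocities: v0=-3 v1=2 v2=3 v3=0; positions = 4 9 15 16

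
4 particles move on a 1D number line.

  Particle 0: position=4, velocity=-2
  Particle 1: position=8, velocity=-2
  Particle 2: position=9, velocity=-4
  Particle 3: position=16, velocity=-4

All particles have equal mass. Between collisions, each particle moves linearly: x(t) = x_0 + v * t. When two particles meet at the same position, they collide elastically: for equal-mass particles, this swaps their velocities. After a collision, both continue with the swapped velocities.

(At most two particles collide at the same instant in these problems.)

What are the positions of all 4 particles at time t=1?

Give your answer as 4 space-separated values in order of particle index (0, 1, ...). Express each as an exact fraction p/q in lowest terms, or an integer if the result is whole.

Collision at t=1/2: particles 1 and 2 swap velocities; positions: p0=3 p1=7 p2=7 p3=14; velocities now: v0=-2 v1=-4 v2=-2 v3=-4
Advance to t=1 (no further collisions before then); velocities: v0=-2 v1=-4 v2=-2 v3=-4; positions = 2 5 6 12

Answer: 2 5 6 12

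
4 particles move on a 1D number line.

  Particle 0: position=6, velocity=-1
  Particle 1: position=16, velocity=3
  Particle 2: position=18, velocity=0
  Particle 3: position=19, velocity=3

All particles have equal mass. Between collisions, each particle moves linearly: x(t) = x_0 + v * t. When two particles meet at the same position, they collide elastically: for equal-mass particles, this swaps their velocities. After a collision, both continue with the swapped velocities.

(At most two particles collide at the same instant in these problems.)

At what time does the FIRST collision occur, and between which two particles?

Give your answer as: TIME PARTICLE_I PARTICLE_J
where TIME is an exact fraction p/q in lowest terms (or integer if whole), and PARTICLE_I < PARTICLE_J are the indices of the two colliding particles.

Pair (0,1): pos 6,16 vel -1,3 -> not approaching (rel speed -4 <= 0)
Pair (1,2): pos 16,18 vel 3,0 -> gap=2, closing at 3/unit, collide at t=2/3
Pair (2,3): pos 18,19 vel 0,3 -> not approaching (rel speed -3 <= 0)
Earliest collision: t=2/3 between 1 and 2

Answer: 2/3 1 2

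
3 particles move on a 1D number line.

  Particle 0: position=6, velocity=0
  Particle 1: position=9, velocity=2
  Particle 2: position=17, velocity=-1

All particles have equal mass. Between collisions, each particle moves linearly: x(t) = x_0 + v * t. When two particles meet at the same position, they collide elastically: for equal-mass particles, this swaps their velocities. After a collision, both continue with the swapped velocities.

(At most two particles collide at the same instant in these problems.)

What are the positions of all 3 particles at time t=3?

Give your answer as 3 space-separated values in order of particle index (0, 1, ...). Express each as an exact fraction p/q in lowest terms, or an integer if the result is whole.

Collision at t=8/3: particles 1 and 2 swap velocities; positions: p0=6 p1=43/3 p2=43/3; velocities now: v0=0 v1=-1 v2=2
Advance to t=3 (no further collisions before then); velocities: v0=0 v1=-1 v2=2; positions = 6 14 15

Answer: 6 14 15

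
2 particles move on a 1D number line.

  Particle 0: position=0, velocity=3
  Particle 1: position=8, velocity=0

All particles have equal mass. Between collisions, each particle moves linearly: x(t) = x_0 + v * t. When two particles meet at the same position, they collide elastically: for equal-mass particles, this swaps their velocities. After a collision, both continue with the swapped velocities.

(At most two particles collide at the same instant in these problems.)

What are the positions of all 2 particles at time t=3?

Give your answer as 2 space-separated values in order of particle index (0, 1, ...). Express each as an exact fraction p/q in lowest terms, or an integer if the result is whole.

Answer: 8 9

Derivation:
Collision at t=8/3: particles 0 and 1 swap velocities; positions: p0=8 p1=8; velocities now: v0=0 v1=3
Advance to t=3 (no further collisions before then); velocities: v0=0 v1=3; positions = 8 9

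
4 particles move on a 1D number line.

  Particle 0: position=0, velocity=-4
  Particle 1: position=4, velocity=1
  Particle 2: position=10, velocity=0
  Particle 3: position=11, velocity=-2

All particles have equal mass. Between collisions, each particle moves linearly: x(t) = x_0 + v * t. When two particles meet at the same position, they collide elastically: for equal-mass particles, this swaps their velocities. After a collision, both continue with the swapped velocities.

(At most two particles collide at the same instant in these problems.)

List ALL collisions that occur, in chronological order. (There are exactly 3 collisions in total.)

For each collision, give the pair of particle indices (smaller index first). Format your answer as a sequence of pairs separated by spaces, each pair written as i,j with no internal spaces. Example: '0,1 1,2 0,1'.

Answer: 2,3 1,2 2,3

Derivation:
Collision at t=1/2: particles 2 and 3 swap velocities; positions: p0=-2 p1=9/2 p2=10 p3=10; velocities now: v0=-4 v1=1 v2=-2 v3=0
Collision at t=7/3: particles 1 and 2 swap velocities; positions: p0=-28/3 p1=19/3 p2=19/3 p3=10; velocities now: v0=-4 v1=-2 v2=1 v3=0
Collision at t=6: particles 2 and 3 swap velocities; positions: p0=-24 p1=-1 p2=10 p3=10; velocities now: v0=-4 v1=-2 v2=0 v3=1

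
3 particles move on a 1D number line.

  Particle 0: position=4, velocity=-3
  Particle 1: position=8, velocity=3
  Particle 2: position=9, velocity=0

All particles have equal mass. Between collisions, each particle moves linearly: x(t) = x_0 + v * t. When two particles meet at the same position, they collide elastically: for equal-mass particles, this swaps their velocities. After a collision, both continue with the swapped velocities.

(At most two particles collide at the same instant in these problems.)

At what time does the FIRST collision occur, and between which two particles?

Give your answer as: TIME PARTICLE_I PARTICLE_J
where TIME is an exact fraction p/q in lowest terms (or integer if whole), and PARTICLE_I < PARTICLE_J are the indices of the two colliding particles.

Pair (0,1): pos 4,8 vel -3,3 -> not approaching (rel speed -6 <= 0)
Pair (1,2): pos 8,9 vel 3,0 -> gap=1, closing at 3/unit, collide at t=1/3
Earliest collision: t=1/3 between 1 and 2

Answer: 1/3 1 2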